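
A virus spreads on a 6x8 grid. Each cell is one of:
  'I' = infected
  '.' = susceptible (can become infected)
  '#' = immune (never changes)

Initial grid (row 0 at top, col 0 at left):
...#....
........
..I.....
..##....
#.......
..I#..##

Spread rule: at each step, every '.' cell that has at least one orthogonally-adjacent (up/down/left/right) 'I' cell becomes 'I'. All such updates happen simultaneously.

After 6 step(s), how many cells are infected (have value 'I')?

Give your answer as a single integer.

Answer: 40

Derivation:
Step 0 (initial): 2 infected
Step 1: +5 new -> 7 infected
Step 2: +9 new -> 16 infected
Step 3: +7 new -> 23 infected
Step 4: +7 new -> 30 infected
Step 5: +6 new -> 36 infected
Step 6: +4 new -> 40 infected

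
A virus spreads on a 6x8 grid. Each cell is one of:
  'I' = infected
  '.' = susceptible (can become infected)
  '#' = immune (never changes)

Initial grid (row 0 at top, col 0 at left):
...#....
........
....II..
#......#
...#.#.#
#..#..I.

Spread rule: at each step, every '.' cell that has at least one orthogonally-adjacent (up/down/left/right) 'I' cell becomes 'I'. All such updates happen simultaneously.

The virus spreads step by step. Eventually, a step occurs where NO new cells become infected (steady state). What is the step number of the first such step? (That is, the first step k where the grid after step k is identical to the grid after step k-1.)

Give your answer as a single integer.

Answer: 7

Derivation:
Step 0 (initial): 3 infected
Step 1: +9 new -> 12 infected
Step 2: +10 new -> 22 infected
Step 3: +5 new -> 27 infected
Step 4: +6 new -> 33 infected
Step 5: +4 new -> 37 infected
Step 6: +3 new -> 40 infected
Step 7: +0 new -> 40 infected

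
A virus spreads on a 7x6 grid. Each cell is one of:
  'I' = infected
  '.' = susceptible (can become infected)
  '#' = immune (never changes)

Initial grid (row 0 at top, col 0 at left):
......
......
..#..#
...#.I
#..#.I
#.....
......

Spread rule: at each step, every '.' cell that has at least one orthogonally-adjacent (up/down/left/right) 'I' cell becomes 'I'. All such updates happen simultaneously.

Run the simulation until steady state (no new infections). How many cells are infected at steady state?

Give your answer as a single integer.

Answer: 36

Derivation:
Step 0 (initial): 2 infected
Step 1: +3 new -> 5 infected
Step 2: +3 new -> 8 infected
Step 3: +4 new -> 12 infected
Step 4: +5 new -> 17 infected
Step 5: +6 new -> 23 infected
Step 6: +5 new -> 28 infected
Step 7: +5 new -> 33 infected
Step 8: +3 new -> 36 infected
Step 9: +0 new -> 36 infected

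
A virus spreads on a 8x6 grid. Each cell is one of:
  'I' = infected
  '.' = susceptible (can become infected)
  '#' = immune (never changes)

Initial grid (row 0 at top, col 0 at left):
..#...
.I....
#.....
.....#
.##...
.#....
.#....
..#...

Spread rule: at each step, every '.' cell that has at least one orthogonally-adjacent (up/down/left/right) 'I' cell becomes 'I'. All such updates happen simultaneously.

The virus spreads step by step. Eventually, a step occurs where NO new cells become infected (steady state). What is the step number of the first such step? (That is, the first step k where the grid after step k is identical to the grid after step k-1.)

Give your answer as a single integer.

Answer: 11

Derivation:
Step 0 (initial): 1 infected
Step 1: +4 new -> 5 infected
Step 2: +4 new -> 9 infected
Step 3: +5 new -> 14 infected
Step 4: +5 new -> 19 infected
Step 5: +5 new -> 24 infected
Step 6: +3 new -> 27 infected
Step 7: +5 new -> 32 infected
Step 8: +5 new -> 37 infected
Step 9: +2 new -> 39 infected
Step 10: +1 new -> 40 infected
Step 11: +0 new -> 40 infected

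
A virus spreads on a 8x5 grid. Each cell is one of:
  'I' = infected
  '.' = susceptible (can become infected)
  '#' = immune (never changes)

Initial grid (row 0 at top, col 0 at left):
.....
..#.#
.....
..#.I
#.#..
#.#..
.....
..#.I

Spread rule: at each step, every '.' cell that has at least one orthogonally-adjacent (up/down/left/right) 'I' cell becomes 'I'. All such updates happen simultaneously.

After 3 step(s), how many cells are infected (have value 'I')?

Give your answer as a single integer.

Step 0 (initial): 2 infected
Step 1: +5 new -> 7 infected
Step 2: +4 new -> 11 infected
Step 3: +4 new -> 15 infected

Answer: 15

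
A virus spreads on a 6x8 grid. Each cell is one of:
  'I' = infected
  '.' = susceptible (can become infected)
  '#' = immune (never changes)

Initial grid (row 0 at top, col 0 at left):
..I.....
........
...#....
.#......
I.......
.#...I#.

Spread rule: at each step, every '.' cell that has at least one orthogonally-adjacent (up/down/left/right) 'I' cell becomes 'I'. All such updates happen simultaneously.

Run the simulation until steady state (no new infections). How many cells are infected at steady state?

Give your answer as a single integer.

Step 0 (initial): 3 infected
Step 1: +8 new -> 11 infected
Step 2: +11 new -> 22 infected
Step 3: +11 new -> 33 infected
Step 4: +7 new -> 40 infected
Step 5: +3 new -> 43 infected
Step 6: +1 new -> 44 infected
Step 7: +0 new -> 44 infected

Answer: 44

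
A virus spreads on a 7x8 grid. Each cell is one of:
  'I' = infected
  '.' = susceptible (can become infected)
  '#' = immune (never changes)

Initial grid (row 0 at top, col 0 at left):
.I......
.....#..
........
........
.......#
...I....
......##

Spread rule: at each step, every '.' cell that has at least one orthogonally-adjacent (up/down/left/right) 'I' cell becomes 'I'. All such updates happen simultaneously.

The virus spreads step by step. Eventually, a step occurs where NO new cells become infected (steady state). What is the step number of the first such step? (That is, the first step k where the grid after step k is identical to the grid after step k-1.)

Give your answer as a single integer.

Step 0 (initial): 2 infected
Step 1: +7 new -> 9 infected
Step 2: +11 new -> 20 infected
Step 3: +14 new -> 34 infected
Step 4: +9 new -> 43 infected
Step 5: +3 new -> 46 infected
Step 6: +4 new -> 50 infected
Step 7: +2 new -> 52 infected
Step 8: +0 new -> 52 infected

Answer: 8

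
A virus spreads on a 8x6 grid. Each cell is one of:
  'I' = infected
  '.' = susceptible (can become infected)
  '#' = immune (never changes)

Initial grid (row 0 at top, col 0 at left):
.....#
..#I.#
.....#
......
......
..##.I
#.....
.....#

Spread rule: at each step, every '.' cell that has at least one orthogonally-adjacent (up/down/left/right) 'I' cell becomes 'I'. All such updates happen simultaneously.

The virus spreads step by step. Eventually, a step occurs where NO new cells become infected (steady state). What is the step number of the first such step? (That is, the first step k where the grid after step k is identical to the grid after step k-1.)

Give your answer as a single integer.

Answer: 8

Derivation:
Step 0 (initial): 2 infected
Step 1: +6 new -> 8 infected
Step 2: +8 new -> 16 infected
Step 3: +7 new -> 23 infected
Step 4: +7 new -> 30 infected
Step 5: +5 new -> 35 infected
Step 6: +3 new -> 38 infected
Step 7: +2 new -> 40 infected
Step 8: +0 new -> 40 infected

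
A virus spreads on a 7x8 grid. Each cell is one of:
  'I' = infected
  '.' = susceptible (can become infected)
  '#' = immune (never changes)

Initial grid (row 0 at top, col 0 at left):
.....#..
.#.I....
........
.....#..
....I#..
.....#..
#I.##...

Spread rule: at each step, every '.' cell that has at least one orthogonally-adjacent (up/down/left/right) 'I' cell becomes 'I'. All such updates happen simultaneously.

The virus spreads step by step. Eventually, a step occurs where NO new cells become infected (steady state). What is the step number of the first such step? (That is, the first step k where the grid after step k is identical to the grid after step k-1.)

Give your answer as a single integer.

Step 0 (initial): 3 infected
Step 1: +9 new -> 12 infected
Step 2: +11 new -> 23 infected
Step 3: +7 new -> 30 infected
Step 4: +6 new -> 36 infected
Step 5: +4 new -> 40 infected
Step 6: +2 new -> 42 infected
Step 7: +2 new -> 44 infected
Step 8: +2 new -> 46 infected
Step 9: +2 new -> 48 infected
Step 10: +0 new -> 48 infected

Answer: 10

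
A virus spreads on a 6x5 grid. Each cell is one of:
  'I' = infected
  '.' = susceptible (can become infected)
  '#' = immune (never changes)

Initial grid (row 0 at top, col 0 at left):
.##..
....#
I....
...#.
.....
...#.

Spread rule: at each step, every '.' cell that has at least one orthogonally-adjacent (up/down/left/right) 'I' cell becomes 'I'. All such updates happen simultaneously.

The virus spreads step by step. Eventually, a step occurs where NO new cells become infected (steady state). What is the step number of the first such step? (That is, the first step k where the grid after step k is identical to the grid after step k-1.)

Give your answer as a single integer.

Answer: 8

Derivation:
Step 0 (initial): 1 infected
Step 1: +3 new -> 4 infected
Step 2: +5 new -> 9 infected
Step 3: +5 new -> 14 infected
Step 4: +4 new -> 18 infected
Step 5: +4 new -> 22 infected
Step 6: +2 new -> 24 infected
Step 7: +1 new -> 25 infected
Step 8: +0 new -> 25 infected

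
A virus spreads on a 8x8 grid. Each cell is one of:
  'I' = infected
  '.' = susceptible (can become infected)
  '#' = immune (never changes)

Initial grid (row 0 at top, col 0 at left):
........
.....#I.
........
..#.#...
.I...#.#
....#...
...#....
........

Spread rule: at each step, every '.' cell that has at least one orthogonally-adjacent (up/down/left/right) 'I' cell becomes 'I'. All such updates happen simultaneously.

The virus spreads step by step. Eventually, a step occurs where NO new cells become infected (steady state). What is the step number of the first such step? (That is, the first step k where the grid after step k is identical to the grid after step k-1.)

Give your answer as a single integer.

Answer: 8

Derivation:
Step 0 (initial): 2 infected
Step 1: +7 new -> 9 infected
Step 2: +11 new -> 20 infected
Step 3: +14 new -> 34 infected
Step 4: +9 new -> 43 infected
Step 5: +7 new -> 50 infected
Step 6: +4 new -> 54 infected
Step 7: +3 new -> 57 infected
Step 8: +0 new -> 57 infected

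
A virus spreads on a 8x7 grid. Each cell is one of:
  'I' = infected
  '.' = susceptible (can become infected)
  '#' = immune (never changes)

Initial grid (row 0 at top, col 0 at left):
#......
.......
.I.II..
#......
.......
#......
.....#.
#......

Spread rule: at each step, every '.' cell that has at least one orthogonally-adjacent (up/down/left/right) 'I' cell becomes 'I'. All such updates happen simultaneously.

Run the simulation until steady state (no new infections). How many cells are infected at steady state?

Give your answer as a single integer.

Answer: 51

Derivation:
Step 0 (initial): 3 infected
Step 1: +9 new -> 12 infected
Step 2: +12 new -> 24 infected
Step 3: +10 new -> 34 infected
Step 4: +7 new -> 41 infected
Step 5: +6 new -> 47 infected
Step 6: +3 new -> 50 infected
Step 7: +1 new -> 51 infected
Step 8: +0 new -> 51 infected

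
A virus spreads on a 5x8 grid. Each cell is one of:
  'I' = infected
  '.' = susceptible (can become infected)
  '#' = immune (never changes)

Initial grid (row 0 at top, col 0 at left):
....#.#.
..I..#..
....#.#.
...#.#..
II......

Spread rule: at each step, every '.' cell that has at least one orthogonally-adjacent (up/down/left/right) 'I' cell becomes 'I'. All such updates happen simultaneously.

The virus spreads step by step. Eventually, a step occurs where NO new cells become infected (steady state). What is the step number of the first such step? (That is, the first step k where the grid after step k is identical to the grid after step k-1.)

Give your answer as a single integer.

Answer: 11

Derivation:
Step 0 (initial): 3 infected
Step 1: +7 new -> 10 infected
Step 2: +9 new -> 19 infected
Step 3: +2 new -> 21 infected
Step 4: +2 new -> 23 infected
Step 5: +1 new -> 24 infected
Step 6: +2 new -> 26 infected
Step 7: +1 new -> 27 infected
Step 8: +1 new -> 28 infected
Step 9: +1 new -> 29 infected
Step 10: +2 new -> 31 infected
Step 11: +0 new -> 31 infected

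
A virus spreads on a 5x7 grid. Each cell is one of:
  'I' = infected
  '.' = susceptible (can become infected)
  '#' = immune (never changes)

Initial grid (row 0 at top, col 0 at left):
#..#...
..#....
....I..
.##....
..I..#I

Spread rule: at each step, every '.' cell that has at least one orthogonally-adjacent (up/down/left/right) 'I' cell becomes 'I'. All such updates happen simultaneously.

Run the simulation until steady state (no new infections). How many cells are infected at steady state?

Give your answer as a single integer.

Step 0 (initial): 3 infected
Step 1: +7 new -> 10 infected
Step 2: +9 new -> 19 infected
Step 3: +4 new -> 23 infected
Step 4: +3 new -> 26 infected
Step 5: +2 new -> 28 infected
Step 6: +1 new -> 29 infected
Step 7: +0 new -> 29 infected

Answer: 29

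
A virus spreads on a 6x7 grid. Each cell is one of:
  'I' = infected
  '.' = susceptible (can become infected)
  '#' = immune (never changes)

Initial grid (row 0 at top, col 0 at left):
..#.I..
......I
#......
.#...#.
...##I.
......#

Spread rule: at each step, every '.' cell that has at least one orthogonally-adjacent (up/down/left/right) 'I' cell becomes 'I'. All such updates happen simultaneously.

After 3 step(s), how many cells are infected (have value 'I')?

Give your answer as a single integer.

Step 0 (initial): 3 infected
Step 1: +8 new -> 11 infected
Step 2: +5 new -> 16 infected
Step 3: +4 new -> 20 infected

Answer: 20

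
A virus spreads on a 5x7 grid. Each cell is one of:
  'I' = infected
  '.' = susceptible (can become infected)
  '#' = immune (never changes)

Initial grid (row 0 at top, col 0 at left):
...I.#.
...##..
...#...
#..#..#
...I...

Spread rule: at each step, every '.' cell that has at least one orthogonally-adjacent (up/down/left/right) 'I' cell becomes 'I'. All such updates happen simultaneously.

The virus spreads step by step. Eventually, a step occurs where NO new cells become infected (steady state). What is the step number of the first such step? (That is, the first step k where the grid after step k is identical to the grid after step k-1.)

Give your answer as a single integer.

Answer: 8

Derivation:
Step 0 (initial): 2 infected
Step 1: +4 new -> 6 infected
Step 2: +6 new -> 12 infected
Step 3: +8 new -> 20 infected
Step 4: +3 new -> 23 infected
Step 5: +3 new -> 26 infected
Step 6: +1 new -> 27 infected
Step 7: +1 new -> 28 infected
Step 8: +0 new -> 28 infected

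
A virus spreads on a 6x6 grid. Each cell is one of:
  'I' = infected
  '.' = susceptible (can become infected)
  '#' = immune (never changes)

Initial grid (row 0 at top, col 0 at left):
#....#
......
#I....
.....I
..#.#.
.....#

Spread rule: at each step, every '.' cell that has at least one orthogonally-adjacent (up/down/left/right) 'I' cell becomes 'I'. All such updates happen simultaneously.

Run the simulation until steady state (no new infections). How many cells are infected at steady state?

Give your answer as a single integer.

Step 0 (initial): 2 infected
Step 1: +6 new -> 8 infected
Step 2: +10 new -> 18 infected
Step 3: +6 new -> 24 infected
Step 4: +5 new -> 29 infected
Step 5: +1 new -> 30 infected
Step 6: +0 new -> 30 infected

Answer: 30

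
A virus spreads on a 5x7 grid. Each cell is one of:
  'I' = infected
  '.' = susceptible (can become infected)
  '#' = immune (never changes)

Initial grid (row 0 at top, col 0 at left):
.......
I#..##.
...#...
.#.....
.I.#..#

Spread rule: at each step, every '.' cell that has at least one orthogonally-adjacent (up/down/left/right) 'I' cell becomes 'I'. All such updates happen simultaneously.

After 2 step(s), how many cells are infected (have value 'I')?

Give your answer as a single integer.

Step 0 (initial): 2 infected
Step 1: +4 new -> 6 infected
Step 2: +4 new -> 10 infected

Answer: 10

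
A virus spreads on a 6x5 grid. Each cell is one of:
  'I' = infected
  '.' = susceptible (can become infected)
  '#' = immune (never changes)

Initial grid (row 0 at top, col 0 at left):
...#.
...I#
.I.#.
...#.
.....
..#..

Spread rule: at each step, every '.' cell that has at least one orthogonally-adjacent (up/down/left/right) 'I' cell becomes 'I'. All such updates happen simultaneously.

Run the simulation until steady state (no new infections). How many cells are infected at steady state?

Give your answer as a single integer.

Step 0 (initial): 2 infected
Step 1: +5 new -> 7 infected
Step 2: +6 new -> 13 infected
Step 3: +4 new -> 17 infected
Step 4: +2 new -> 19 infected
Step 5: +2 new -> 21 infected
Step 6: +2 new -> 23 infected
Step 7: +1 new -> 24 infected
Step 8: +0 new -> 24 infected

Answer: 24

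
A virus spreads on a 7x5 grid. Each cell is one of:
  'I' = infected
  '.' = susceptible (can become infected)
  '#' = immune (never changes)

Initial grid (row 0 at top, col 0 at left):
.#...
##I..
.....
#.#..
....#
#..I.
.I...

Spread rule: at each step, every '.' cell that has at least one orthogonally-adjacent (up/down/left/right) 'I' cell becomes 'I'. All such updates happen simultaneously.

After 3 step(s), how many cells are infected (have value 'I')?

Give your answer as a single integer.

Answer: 27

Derivation:
Step 0 (initial): 3 infected
Step 1: +10 new -> 13 infected
Step 2: +8 new -> 21 infected
Step 3: +6 new -> 27 infected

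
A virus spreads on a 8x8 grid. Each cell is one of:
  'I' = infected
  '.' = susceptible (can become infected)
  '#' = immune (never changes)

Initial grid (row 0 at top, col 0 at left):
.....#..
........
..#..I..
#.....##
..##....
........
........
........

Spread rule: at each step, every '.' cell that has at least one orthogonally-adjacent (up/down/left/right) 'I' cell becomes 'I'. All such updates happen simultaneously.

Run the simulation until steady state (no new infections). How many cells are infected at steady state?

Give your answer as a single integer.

Answer: 57

Derivation:
Step 0 (initial): 1 infected
Step 1: +4 new -> 5 infected
Step 2: +6 new -> 11 infected
Step 3: +8 new -> 19 infected
Step 4: +8 new -> 27 infected
Step 5: +8 new -> 35 infected
Step 6: +9 new -> 44 infected
Step 7: +7 new -> 51 infected
Step 8: +3 new -> 54 infected
Step 9: +2 new -> 56 infected
Step 10: +1 new -> 57 infected
Step 11: +0 new -> 57 infected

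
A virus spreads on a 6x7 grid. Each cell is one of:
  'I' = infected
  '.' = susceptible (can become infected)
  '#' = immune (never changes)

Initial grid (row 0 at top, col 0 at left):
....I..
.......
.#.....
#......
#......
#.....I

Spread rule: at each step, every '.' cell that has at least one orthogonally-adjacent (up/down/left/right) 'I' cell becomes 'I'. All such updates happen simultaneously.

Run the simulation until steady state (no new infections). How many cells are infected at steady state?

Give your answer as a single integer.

Step 0 (initial): 2 infected
Step 1: +5 new -> 7 infected
Step 2: +8 new -> 15 infected
Step 3: +10 new -> 25 infected
Step 4: +6 new -> 31 infected
Step 5: +4 new -> 35 infected
Step 6: +3 new -> 38 infected
Step 7: +0 new -> 38 infected

Answer: 38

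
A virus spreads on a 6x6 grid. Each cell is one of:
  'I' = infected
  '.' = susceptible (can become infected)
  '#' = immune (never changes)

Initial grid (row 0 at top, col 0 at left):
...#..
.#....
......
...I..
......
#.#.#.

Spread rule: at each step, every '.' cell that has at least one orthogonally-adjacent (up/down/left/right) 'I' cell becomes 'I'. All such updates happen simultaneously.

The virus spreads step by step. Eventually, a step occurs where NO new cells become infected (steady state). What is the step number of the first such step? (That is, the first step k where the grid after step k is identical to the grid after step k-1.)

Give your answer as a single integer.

Answer: 7

Derivation:
Step 0 (initial): 1 infected
Step 1: +4 new -> 5 infected
Step 2: +8 new -> 13 infected
Step 3: +7 new -> 20 infected
Step 4: +7 new -> 27 infected
Step 5: +3 new -> 30 infected
Step 6: +1 new -> 31 infected
Step 7: +0 new -> 31 infected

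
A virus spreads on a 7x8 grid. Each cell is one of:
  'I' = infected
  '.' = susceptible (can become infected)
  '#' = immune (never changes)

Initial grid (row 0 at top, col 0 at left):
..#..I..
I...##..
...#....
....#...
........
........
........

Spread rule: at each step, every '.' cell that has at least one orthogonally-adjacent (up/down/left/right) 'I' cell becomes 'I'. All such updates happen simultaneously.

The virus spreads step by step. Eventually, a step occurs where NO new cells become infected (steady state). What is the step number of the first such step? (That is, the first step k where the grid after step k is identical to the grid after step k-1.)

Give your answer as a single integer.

Answer: 10

Derivation:
Step 0 (initial): 2 infected
Step 1: +5 new -> 7 infected
Step 2: +7 new -> 14 infected
Step 3: +6 new -> 20 infected
Step 4: +6 new -> 26 infected
Step 5: +8 new -> 34 infected
Step 6: +6 new -> 40 infected
Step 7: +6 new -> 46 infected
Step 8: +4 new -> 50 infected
Step 9: +1 new -> 51 infected
Step 10: +0 new -> 51 infected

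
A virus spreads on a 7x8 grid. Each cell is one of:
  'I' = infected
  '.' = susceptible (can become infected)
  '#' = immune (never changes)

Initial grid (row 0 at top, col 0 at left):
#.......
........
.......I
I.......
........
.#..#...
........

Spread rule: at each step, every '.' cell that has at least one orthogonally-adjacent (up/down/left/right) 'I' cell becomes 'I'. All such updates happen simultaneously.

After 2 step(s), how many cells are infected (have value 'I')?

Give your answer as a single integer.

Step 0 (initial): 2 infected
Step 1: +6 new -> 8 infected
Step 2: +10 new -> 18 infected

Answer: 18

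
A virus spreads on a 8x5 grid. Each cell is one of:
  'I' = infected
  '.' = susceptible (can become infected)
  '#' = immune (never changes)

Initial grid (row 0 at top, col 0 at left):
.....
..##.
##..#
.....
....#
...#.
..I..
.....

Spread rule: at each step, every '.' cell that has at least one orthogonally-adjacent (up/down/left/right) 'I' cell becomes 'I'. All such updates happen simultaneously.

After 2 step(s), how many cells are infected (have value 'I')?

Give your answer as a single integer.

Step 0 (initial): 1 infected
Step 1: +4 new -> 5 infected
Step 2: +6 new -> 11 infected

Answer: 11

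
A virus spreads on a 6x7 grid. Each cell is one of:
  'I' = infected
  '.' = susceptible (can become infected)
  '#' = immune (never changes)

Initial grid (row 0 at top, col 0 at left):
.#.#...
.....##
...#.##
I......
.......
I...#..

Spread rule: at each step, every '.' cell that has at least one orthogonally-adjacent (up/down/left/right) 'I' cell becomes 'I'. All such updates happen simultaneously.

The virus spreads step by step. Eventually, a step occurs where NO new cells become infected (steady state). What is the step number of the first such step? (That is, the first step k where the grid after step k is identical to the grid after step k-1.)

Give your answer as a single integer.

Step 0 (initial): 2 infected
Step 1: +4 new -> 6 infected
Step 2: +5 new -> 11 infected
Step 3: +6 new -> 17 infected
Step 4: +3 new -> 20 infected
Step 5: +5 new -> 25 infected
Step 6: +3 new -> 28 infected
Step 7: +3 new -> 31 infected
Step 8: +2 new -> 33 infected
Step 9: +1 new -> 34 infected
Step 10: +0 new -> 34 infected

Answer: 10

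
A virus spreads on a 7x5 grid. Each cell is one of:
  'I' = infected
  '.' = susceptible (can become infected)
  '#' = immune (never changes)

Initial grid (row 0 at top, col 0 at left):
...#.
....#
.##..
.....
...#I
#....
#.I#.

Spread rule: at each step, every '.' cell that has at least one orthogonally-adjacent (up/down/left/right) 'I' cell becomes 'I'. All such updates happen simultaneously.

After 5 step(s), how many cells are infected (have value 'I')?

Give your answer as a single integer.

Answer: 20

Derivation:
Step 0 (initial): 2 infected
Step 1: +4 new -> 6 infected
Step 2: +6 new -> 12 infected
Step 3: +3 new -> 15 infected
Step 4: +3 new -> 18 infected
Step 5: +2 new -> 20 infected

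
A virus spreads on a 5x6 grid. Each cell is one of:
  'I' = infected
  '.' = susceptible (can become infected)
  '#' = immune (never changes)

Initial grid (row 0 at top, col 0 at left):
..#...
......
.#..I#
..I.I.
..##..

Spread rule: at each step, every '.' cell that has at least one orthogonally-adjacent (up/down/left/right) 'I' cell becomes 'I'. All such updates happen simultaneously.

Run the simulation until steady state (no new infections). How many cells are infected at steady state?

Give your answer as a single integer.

Answer: 25

Derivation:
Step 0 (initial): 3 infected
Step 1: +7 new -> 10 infected
Step 2: +7 new -> 17 infected
Step 3: +5 new -> 22 infected
Step 4: +2 new -> 24 infected
Step 5: +1 new -> 25 infected
Step 6: +0 new -> 25 infected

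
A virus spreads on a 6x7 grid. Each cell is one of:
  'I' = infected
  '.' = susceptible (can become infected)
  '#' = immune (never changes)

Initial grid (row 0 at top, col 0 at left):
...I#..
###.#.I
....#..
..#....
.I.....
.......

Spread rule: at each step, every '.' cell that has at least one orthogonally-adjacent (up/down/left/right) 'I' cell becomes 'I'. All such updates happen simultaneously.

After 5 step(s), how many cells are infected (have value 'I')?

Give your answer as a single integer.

Step 0 (initial): 3 infected
Step 1: +9 new -> 12 infected
Step 2: +10 new -> 22 infected
Step 3: +8 new -> 30 infected
Step 4: +4 new -> 34 infected
Step 5: +1 new -> 35 infected

Answer: 35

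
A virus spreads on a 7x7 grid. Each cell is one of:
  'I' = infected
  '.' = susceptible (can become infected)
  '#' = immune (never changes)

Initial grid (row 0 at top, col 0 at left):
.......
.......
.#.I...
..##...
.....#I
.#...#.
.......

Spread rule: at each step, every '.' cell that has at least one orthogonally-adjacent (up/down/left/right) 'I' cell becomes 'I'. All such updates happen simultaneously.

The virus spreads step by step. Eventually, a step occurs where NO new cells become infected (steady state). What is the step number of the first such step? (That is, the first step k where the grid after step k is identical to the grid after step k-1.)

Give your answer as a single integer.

Step 0 (initial): 2 infected
Step 1: +5 new -> 7 infected
Step 2: +8 new -> 15 infected
Step 3: +7 new -> 22 infected
Step 4: +7 new -> 29 infected
Step 5: +5 new -> 34 infected
Step 6: +4 new -> 38 infected
Step 7: +3 new -> 41 infected
Step 8: +2 new -> 43 infected
Step 9: +0 new -> 43 infected

Answer: 9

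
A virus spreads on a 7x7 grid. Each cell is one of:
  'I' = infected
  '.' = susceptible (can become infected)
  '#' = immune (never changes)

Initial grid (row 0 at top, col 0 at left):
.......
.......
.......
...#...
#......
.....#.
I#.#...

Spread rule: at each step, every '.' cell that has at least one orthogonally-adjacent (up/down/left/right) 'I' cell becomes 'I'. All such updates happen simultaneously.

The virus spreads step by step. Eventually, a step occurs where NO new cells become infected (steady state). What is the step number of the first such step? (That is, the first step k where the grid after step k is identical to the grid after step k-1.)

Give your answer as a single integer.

Answer: 13

Derivation:
Step 0 (initial): 1 infected
Step 1: +1 new -> 2 infected
Step 2: +1 new -> 3 infected
Step 3: +2 new -> 5 infected
Step 4: +4 new -> 9 infected
Step 5: +5 new -> 14 infected
Step 6: +5 new -> 19 infected
Step 7: +7 new -> 26 infected
Step 8: +7 new -> 33 infected
Step 9: +5 new -> 38 infected
Step 10: +3 new -> 41 infected
Step 11: +2 new -> 43 infected
Step 12: +1 new -> 44 infected
Step 13: +0 new -> 44 infected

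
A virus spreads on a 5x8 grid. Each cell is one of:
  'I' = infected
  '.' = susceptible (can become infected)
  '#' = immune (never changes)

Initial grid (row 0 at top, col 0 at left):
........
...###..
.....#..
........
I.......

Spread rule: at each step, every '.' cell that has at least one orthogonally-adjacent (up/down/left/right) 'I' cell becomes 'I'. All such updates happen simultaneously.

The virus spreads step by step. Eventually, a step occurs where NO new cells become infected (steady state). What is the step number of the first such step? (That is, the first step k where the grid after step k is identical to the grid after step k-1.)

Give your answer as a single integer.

Step 0 (initial): 1 infected
Step 1: +2 new -> 3 infected
Step 2: +3 new -> 6 infected
Step 3: +4 new -> 10 infected
Step 4: +5 new -> 15 infected
Step 5: +5 new -> 20 infected
Step 6: +4 new -> 24 infected
Step 7: +3 new -> 27 infected
Step 8: +3 new -> 30 infected
Step 9: +3 new -> 33 infected
Step 10: +2 new -> 35 infected
Step 11: +1 new -> 36 infected
Step 12: +0 new -> 36 infected

Answer: 12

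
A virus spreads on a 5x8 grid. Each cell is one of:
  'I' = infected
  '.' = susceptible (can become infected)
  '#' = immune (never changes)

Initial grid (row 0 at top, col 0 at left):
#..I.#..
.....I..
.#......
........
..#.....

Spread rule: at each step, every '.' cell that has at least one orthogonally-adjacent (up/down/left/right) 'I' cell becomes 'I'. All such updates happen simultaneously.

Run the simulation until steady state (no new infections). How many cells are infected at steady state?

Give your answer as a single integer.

Step 0 (initial): 2 infected
Step 1: +6 new -> 8 infected
Step 2: +8 new -> 16 infected
Step 3: +8 new -> 24 infected
Step 4: +6 new -> 30 infected
Step 5: +3 new -> 33 infected
Step 6: +2 new -> 35 infected
Step 7: +1 new -> 36 infected
Step 8: +0 new -> 36 infected

Answer: 36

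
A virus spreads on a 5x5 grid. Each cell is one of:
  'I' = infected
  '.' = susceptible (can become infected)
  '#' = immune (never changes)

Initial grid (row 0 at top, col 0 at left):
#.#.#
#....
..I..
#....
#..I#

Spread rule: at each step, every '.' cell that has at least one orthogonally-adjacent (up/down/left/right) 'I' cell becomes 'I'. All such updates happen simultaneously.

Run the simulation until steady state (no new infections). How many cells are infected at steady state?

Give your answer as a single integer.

Step 0 (initial): 2 infected
Step 1: +6 new -> 8 infected
Step 2: +7 new -> 15 infected
Step 3: +3 new -> 18 infected
Step 4: +0 new -> 18 infected

Answer: 18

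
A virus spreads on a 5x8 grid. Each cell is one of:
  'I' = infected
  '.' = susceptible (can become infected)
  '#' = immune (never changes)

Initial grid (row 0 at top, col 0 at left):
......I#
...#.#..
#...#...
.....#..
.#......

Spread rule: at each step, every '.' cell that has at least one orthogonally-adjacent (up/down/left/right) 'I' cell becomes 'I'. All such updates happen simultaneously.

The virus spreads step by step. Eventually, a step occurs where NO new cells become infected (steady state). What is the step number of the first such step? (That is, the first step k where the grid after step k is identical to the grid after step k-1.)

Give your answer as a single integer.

Step 0 (initial): 1 infected
Step 1: +2 new -> 3 infected
Step 2: +3 new -> 6 infected
Step 3: +5 new -> 11 infected
Step 4: +3 new -> 14 infected
Step 5: +4 new -> 18 infected
Step 6: +4 new -> 22 infected
Step 7: +6 new -> 28 infected
Step 8: +3 new -> 31 infected
Step 9: +1 new -> 32 infected
Step 10: +1 new -> 33 infected
Step 11: +0 new -> 33 infected

Answer: 11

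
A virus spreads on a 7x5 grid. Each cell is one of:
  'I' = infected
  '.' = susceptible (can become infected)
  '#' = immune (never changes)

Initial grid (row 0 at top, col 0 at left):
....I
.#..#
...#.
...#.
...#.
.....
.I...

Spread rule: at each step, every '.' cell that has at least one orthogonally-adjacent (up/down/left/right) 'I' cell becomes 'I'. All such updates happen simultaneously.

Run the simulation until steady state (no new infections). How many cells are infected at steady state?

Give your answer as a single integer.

Answer: 30

Derivation:
Step 0 (initial): 2 infected
Step 1: +4 new -> 6 infected
Step 2: +6 new -> 12 infected
Step 3: +7 new -> 19 infected
Step 4: +6 new -> 25 infected
Step 5: +3 new -> 28 infected
Step 6: +1 new -> 29 infected
Step 7: +1 new -> 30 infected
Step 8: +0 new -> 30 infected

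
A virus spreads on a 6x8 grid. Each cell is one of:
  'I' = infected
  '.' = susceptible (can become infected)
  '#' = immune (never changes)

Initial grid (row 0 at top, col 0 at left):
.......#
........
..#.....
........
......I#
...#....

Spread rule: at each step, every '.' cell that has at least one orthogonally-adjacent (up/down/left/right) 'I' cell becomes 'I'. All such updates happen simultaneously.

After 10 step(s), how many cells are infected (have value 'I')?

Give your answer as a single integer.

Step 0 (initial): 1 infected
Step 1: +3 new -> 4 infected
Step 2: +6 new -> 10 infected
Step 3: +6 new -> 16 infected
Step 4: +6 new -> 22 infected
Step 5: +6 new -> 28 infected
Step 6: +5 new -> 33 infected
Step 7: +5 new -> 38 infected
Step 8: +3 new -> 41 infected
Step 9: +2 new -> 43 infected
Step 10: +1 new -> 44 infected

Answer: 44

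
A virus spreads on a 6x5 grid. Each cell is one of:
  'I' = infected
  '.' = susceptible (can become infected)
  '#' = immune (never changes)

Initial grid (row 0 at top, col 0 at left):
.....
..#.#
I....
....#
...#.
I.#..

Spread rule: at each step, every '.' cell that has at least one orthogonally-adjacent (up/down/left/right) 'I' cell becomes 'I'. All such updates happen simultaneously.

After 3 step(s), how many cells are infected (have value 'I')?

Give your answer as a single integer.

Answer: 16

Derivation:
Step 0 (initial): 2 infected
Step 1: +5 new -> 7 infected
Step 2: +5 new -> 12 infected
Step 3: +4 new -> 16 infected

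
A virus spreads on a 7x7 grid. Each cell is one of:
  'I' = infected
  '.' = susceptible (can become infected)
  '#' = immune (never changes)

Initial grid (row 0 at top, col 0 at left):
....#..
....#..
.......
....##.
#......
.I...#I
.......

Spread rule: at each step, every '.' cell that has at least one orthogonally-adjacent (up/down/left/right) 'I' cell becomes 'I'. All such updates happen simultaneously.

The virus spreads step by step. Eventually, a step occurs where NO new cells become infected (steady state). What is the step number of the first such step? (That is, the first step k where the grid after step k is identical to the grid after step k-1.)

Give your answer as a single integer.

Step 0 (initial): 2 infected
Step 1: +6 new -> 8 infected
Step 2: +8 new -> 16 infected
Step 3: +9 new -> 25 infected
Step 4: +6 new -> 31 infected
Step 5: +7 new -> 38 infected
Step 6: +4 new -> 42 infected
Step 7: +1 new -> 43 infected
Step 8: +0 new -> 43 infected

Answer: 8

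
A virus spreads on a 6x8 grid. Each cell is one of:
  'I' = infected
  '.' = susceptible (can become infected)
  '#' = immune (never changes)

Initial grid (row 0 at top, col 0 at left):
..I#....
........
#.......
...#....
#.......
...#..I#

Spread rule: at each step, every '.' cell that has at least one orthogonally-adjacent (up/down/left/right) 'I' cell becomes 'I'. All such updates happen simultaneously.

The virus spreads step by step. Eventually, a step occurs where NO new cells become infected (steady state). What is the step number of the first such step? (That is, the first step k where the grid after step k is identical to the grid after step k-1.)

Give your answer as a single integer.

Step 0 (initial): 2 infected
Step 1: +4 new -> 6 infected
Step 2: +8 new -> 14 infected
Step 3: +9 new -> 23 infected
Step 4: +10 new -> 33 infected
Step 5: +6 new -> 39 infected
Step 6: +2 new -> 41 infected
Step 7: +1 new -> 42 infected
Step 8: +0 new -> 42 infected

Answer: 8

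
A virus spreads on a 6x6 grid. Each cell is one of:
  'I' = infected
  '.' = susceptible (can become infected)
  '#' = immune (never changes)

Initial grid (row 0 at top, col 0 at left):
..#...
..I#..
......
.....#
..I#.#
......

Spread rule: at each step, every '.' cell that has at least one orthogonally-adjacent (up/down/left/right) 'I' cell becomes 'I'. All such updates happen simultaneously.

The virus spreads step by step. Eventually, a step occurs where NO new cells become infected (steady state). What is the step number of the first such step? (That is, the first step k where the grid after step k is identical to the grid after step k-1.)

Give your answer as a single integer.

Step 0 (initial): 2 infected
Step 1: +5 new -> 7 infected
Step 2: +9 new -> 16 infected
Step 3: +7 new -> 23 infected
Step 4: +4 new -> 27 infected
Step 5: +2 new -> 29 infected
Step 6: +2 new -> 31 infected
Step 7: +0 new -> 31 infected

Answer: 7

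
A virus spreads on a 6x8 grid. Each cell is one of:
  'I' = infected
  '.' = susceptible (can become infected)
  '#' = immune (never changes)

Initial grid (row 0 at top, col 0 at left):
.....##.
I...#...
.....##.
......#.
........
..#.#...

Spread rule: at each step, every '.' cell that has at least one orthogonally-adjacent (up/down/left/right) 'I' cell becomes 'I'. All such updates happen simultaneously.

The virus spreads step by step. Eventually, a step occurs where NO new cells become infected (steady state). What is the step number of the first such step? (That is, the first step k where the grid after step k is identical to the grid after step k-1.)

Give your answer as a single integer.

Step 0 (initial): 1 infected
Step 1: +3 new -> 4 infected
Step 2: +4 new -> 8 infected
Step 3: +5 new -> 13 infected
Step 4: +5 new -> 18 infected
Step 5: +5 new -> 23 infected
Step 6: +2 new -> 25 infected
Step 7: +3 new -> 28 infected
Step 8: +1 new -> 29 infected
Step 9: +2 new -> 31 infected
Step 10: +2 new -> 33 infected
Step 11: +2 new -> 35 infected
Step 12: +1 new -> 36 infected
Step 13: +1 new -> 37 infected
Step 14: +2 new -> 39 infected
Step 15: +1 new -> 40 infected
Step 16: +0 new -> 40 infected

Answer: 16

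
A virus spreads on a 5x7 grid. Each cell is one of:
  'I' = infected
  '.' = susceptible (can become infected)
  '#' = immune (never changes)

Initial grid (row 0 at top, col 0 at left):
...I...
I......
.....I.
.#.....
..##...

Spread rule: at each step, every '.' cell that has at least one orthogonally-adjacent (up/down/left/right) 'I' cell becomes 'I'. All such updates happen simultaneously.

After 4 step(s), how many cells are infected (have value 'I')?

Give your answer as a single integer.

Answer: 32

Derivation:
Step 0 (initial): 3 infected
Step 1: +10 new -> 13 infected
Step 2: +11 new -> 24 infected
Step 3: +6 new -> 30 infected
Step 4: +2 new -> 32 infected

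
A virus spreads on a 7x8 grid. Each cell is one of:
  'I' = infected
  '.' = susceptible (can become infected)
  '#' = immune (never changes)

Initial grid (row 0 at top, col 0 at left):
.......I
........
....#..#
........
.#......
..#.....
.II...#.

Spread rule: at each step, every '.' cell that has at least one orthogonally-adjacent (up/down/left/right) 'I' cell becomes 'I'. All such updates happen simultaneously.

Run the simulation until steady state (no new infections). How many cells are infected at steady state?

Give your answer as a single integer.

Answer: 51

Derivation:
Step 0 (initial): 3 infected
Step 1: +5 new -> 8 infected
Step 2: +5 new -> 13 infected
Step 3: +7 new -> 20 infected
Step 4: +9 new -> 29 infected
Step 5: +12 new -> 41 infected
Step 6: +7 new -> 48 infected
Step 7: +3 new -> 51 infected
Step 8: +0 new -> 51 infected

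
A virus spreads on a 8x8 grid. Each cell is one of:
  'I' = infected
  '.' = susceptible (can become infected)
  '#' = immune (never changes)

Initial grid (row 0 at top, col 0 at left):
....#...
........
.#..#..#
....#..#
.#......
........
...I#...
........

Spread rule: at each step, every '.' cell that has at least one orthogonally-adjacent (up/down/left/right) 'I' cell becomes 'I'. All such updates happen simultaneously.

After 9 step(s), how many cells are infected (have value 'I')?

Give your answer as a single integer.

Step 0 (initial): 1 infected
Step 1: +3 new -> 4 infected
Step 2: +6 new -> 10 infected
Step 3: +8 new -> 18 infected
Step 4: +8 new -> 26 infected
Step 5: +9 new -> 35 infected
Step 6: +8 new -> 43 infected
Step 7: +5 new -> 48 infected
Step 8: +4 new -> 52 infected
Step 9: +3 new -> 55 infected

Answer: 55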